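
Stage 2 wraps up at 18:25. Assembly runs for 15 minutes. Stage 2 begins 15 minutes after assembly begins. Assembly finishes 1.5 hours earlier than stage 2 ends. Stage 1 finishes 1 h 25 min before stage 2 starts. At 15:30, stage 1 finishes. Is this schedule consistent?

Assembly ends at 18:25 − 90 min = 16:55.
Assembly starts at 16:55 − 15 min = 16:40.
Stage 2 starts at 16:40 + 15 min = 16:55.
Stage 1 ends at 16:55 − 85 min = 15:30.
That matches the stated 15:30, so the schedule is consistent.

Yes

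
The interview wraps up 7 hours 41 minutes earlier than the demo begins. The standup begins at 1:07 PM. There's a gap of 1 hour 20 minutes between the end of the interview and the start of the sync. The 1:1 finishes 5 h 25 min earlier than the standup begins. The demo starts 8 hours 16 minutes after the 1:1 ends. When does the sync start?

The 1:1 ends at 1:07 PM − 325 min = 7:42 AM.
The demo starts at 7:42 AM + 496 min = 3:58 PM.
The interview ends at 3:58 PM − 461 min = 8:17 AM.
The sync starts at 8:17 AM + 80 min = 9:37 AM.

9:37 AM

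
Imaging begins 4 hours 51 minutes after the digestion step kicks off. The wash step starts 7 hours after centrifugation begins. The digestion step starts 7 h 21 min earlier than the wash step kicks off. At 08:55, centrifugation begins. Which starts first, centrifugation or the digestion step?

The wash step starts at 08:55 + 420 min = 15:55.
The digestion step starts at 15:55 − 441 min = 08:34.
Centrifugation starts at 08:55 and the digestion step starts at 08:34, so the digestion step is first.

the digestion step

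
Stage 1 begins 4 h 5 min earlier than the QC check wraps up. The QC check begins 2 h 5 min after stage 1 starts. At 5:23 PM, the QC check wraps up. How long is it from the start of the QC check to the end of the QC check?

two hours

Stage 1 starts at 5:23 PM − 245 min = 1:18 PM.
The QC check starts at 1:18 PM + 125 min = 3:23 PM.
From 3:23 PM to 5:23 PM is two hours.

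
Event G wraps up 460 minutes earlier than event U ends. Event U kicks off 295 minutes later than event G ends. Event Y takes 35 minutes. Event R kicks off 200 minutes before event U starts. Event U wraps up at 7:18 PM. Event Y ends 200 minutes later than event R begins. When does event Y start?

Event G ends at 7:18 PM − 460 min = 11:38 AM.
Event U starts at 11:38 AM + 295 min = 4:33 PM.
Event R starts at 4:33 PM − 200 min = 1:13 PM.
Event Y ends at 1:13 PM + 200 min = 4:33 PM.
Event Y starts at 4:33 PM − 35 min = 3:58 PM.

3:58 PM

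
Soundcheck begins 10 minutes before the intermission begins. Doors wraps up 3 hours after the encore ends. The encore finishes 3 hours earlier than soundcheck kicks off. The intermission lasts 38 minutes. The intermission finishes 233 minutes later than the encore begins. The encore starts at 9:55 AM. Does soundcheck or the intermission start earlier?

The intermission ends at 9:55 AM + 233 min = 1:48 PM.
The intermission starts at 1:48 PM − 38 min = 1:10 PM.
Soundcheck starts at 1:10 PM − 10 min = 1:00 PM.
Soundcheck starts at 1:00 PM and the intermission starts at 1:10 PM, so soundcheck is first.

soundcheck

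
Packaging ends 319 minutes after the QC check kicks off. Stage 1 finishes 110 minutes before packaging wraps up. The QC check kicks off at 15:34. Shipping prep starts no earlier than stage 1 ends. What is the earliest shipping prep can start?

Packaging ends at 15:34 + 319 min = 20:53.
Stage 1 ends at 20:53 − 110 min = 19:03.
Shipping prep is bounded by stage 1, so the earliest it can start is 19:03.

19:03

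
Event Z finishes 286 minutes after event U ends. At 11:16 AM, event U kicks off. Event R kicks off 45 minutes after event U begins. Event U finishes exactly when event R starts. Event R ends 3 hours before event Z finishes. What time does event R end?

1:47 PM

Event R starts at 11:16 AM + 45 min = 12:01 PM.
So event U ends at 12:01 PM.
Event Z ends at 12:01 PM + 286 min = 4:47 PM.
Event R ends at 4:47 PM − 180 min = 1:47 PM.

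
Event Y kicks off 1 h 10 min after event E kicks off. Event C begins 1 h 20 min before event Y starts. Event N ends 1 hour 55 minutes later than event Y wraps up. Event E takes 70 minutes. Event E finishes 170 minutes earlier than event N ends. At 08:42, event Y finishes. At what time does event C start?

Event N ends at 08:42 + 115 min = 10:37.
Event E ends at 10:37 − 170 min = 07:47.
Event E starts at 07:47 − 70 min = 06:37.
Event Y starts at 06:37 + 70 min = 07:47.
Event C starts at 07:47 − 80 min = 06:27.

06:27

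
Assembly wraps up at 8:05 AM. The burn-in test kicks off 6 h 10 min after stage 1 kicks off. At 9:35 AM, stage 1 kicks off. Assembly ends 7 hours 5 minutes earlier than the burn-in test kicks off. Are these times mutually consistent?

The burn-in test starts at 9:35 AM + 370 min = 3:45 PM.
Assembly ends at 3:45 PM − 425 min = 8:40 AM.
But assembly is also said to end at 8:05 AM — a 35-minute conflict.

No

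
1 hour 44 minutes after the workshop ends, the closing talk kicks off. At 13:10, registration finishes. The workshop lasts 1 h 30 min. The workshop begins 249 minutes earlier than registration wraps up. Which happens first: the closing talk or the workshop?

the workshop

The workshop starts at 13:10 − 249 min = 09:01.
The workshop ends at 09:01 + 90 min = 10:31.
The closing talk starts at 10:31 + 104 min = 12:15.
The closing talk starts at 12:15 and the workshop starts at 09:01, so the workshop is first.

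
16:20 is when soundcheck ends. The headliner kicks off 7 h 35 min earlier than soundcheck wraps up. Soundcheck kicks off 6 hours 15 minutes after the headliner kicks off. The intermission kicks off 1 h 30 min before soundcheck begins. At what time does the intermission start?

13:30

The headliner starts at 16:20 − 455 min = 08:45.
Soundcheck starts at 08:45 + 375 min = 15:00.
The intermission starts at 15:00 − 90 min = 13:30.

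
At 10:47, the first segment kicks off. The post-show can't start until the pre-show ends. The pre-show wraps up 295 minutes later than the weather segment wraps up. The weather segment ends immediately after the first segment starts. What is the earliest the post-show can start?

The weather segment ends at 10:47.
The pre-show ends at 10:47 + 295 min = 15:42.
The post-show is bounded by the pre-show, so the earliest it can start is 15:42.

15:42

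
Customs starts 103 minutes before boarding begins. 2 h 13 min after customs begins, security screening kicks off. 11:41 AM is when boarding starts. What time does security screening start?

Customs starts at 11:41 AM − 103 min = 9:58 AM.
Security screening starts at 9:58 AM + 133 min = 12:11 PM.

12:11 PM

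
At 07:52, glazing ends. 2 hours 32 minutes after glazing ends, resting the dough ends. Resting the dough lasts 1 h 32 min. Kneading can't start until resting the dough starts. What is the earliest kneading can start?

Resting the dough ends at 07:52 + 152 min = 10:24.
Resting the dough starts at 10:24 − 92 min = 08:52.
Kneading is bounded by resting the dough, so the earliest it can start is 08:52.

08:52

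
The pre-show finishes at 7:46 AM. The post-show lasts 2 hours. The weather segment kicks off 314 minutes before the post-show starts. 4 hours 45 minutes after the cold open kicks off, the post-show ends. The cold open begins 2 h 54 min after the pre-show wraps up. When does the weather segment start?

8:11 AM

The cold open starts at 7:46 AM + 174 min = 10:40 AM.
The post-show ends at 10:40 AM + 285 min = 3:25 PM.
The post-show starts at 3:25 PM − 120 min = 1:25 PM.
The weather segment starts at 1:25 PM − 314 min = 8:11 AM.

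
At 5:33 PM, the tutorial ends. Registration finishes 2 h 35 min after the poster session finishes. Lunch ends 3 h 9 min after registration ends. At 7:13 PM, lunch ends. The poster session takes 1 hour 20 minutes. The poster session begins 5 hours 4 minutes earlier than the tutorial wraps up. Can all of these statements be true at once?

No

The poster session starts at 5:33 PM − 304 min = 12:29 PM.
The poster session ends at 12:29 PM + 80 min = 1:49 PM.
Registration ends at 1:49 PM + 155 min = 4:24 PM.
Lunch ends at 4:24 PM + 189 min = 7:33 PM.
But lunch is also said to end at 7:13 PM — a 20-minute conflict.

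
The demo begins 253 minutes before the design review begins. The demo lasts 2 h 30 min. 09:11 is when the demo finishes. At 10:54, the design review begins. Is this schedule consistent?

The demo starts at 10:54 − 253 min = 06:41.
The demo ends at 06:41 + 150 min = 09:11.
That matches the stated 09:11, so the schedule is consistent.

Yes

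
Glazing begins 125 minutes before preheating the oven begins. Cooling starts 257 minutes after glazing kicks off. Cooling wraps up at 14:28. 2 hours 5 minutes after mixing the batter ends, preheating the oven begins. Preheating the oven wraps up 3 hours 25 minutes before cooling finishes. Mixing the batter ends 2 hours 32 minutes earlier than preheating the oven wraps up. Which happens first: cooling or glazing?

glazing

Preheating the oven ends at 14:28 − 205 min = 11:03.
Mixing the batter ends at 11:03 − 152 min = 08:31.
Preheating the oven starts at 08:31 + 125 min = 10:36.
Glazing starts at 10:36 − 125 min = 08:31.
Cooling starts at 08:31 + 257 min = 12:48.
Cooling starts at 12:48 and glazing starts at 08:31, so glazing is first.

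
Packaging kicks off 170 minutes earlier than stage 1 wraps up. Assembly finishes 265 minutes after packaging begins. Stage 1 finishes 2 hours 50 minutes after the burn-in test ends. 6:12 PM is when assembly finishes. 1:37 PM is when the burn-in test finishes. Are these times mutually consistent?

Stage 1 ends at 1:37 PM + 170 min = 4:27 PM.
Packaging starts at 4:27 PM − 170 min = 1:37 PM.
Assembly ends at 1:37 PM + 265 min = 6:02 PM.
But assembly is also said to end at 6:12 PM — a 10-minute conflict.

No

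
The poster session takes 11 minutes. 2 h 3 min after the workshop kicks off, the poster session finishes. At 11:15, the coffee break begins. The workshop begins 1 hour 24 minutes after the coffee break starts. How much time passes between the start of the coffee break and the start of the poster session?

The workshop starts at 11:15 + 84 min = 12:39.
The poster session ends at 12:39 + 123 min = 14:42.
The poster session starts at 14:42 − 11 min = 14:31.
From 11:15 to 14:31 is 3 hours 16 minutes.

3 hours 16 minutes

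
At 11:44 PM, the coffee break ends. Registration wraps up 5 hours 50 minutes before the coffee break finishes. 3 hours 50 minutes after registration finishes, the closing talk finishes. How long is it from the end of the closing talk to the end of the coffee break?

Registration ends at 11:44 PM − 350 min = 5:54 PM.
The closing talk ends at 5:54 PM + 230 min = 9:44 PM.
From 9:44 PM to 11:44 PM is 120 minutes.

120 minutes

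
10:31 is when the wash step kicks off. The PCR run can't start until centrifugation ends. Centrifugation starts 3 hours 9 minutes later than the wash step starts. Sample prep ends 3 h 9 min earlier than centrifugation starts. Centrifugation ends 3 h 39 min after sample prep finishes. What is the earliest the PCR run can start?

Centrifugation starts at 10:31 + 189 min = 13:40.
Sample prep ends at 13:40 − 189 min = 10:31.
Centrifugation ends at 10:31 + 219 min = 14:10.
The PCR run is bounded by centrifugation, so the earliest it can start is 14:10.

14:10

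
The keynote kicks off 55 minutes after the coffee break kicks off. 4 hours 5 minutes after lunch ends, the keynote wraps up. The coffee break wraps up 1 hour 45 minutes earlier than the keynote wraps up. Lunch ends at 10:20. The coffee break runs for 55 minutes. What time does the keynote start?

12:40

The keynote ends at 10:20 + 245 min = 14:25.
The coffee break ends at 14:25 − 105 min = 12:40.
The coffee break starts at 12:40 − 55 min = 11:45.
The keynote starts at 11:45 + 55 min = 12:40.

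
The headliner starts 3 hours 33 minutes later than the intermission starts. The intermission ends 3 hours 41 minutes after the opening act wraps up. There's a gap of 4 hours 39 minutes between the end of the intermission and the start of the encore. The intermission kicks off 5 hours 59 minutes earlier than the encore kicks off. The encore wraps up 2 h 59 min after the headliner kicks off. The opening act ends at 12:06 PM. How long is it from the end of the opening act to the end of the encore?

8 h 53 min

The intermission ends at 12:06 PM + 221 min = 3:47 PM.
The encore starts at 3:47 PM + 279 min = 8:26 PM.
The intermission starts at 8:26 PM − 359 min = 2:27 PM.
The headliner starts at 2:27 PM + 213 min = 6:00 PM.
The encore ends at 6:00 PM + 179 min = 8:59 PM.
From 12:06 PM to 8:59 PM is 8 h 53 min.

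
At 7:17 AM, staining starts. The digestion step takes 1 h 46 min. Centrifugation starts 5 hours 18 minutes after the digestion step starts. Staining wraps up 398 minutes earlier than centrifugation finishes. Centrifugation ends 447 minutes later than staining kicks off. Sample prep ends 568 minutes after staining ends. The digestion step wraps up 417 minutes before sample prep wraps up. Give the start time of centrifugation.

Centrifugation ends at 7:17 AM + 447 min = 2:44 PM.
Staining ends at 2:44 PM − 398 min = 8:06 AM.
Sample prep ends at 8:06 AM + 568 min = 5:34 PM.
The digestion step ends at 5:34 PM − 417 min = 10:37 AM.
The digestion step starts at 10:37 AM − 106 min = 8:51 AM.
Centrifugation starts at 8:51 AM + 318 min = 2:09 PM.

2:09 PM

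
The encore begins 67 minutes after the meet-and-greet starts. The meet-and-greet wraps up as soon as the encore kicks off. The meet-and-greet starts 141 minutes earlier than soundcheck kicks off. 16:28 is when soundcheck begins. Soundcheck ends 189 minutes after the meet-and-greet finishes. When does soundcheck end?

18:23

The meet-and-greet starts at 16:28 − 141 min = 14:07.
The encore starts at 14:07 + 67 min = 15:14.
So the meet-and-greet ends at 15:14.
Soundcheck ends at 15:14 + 189 min = 18:23.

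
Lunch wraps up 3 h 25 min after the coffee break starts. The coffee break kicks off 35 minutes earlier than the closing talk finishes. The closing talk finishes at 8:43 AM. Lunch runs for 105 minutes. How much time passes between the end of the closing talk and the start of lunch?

The coffee break starts at 8:43 AM − 35 min = 8:08 AM.
Lunch ends at 8:08 AM + 205 min = 11:33 AM.
Lunch starts at 11:33 AM − 105 min = 9:48 AM.
From 8:43 AM to 9:48 AM is 1 h 5 min.

1 h 5 min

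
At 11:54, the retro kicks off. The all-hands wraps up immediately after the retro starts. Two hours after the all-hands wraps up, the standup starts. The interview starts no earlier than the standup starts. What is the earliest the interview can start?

13:54

The all-hands ends at 11:54.
The standup starts at 11:54 + 120 min = 13:54.
The interview is bounded by the standup, so the earliest it can start is 13:54.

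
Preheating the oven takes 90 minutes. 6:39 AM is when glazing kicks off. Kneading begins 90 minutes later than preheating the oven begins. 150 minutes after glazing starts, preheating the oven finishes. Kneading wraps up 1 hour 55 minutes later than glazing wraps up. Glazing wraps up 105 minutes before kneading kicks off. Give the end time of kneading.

Preheating the oven ends at 6:39 AM + 150 min = 9:09 AM.
Preheating the oven starts at 9:09 AM − 90 min = 7:39 AM.
Kneading starts at 7:39 AM + 90 min = 9:09 AM.
Glazing ends at 9:09 AM − 105 min = 7:24 AM.
Kneading ends at 7:24 AM + 115 min = 9:19 AM.

9:19 AM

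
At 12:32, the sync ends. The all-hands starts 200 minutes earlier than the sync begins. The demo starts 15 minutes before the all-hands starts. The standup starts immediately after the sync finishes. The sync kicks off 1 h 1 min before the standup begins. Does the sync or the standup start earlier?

the sync

The standup starts at 12:32.
The sync starts at 12:32 − 61 min = 11:31.
The sync starts at 11:31 and the standup starts at 12:32, so the sync is first.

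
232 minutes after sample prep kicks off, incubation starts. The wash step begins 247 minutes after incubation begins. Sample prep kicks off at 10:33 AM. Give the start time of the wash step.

6:32 PM

Incubation starts at 10:33 AM + 232 min = 2:25 PM.
The wash step starts at 2:25 PM + 247 min = 6:32 PM.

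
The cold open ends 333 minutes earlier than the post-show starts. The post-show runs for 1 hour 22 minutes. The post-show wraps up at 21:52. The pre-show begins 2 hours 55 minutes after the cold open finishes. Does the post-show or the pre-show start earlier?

The post-show starts at 21:52 − 82 min = 20:30.
The cold open ends at 20:30 − 333 min = 14:57.
The pre-show starts at 14:57 + 175 min = 17:52.
The post-show starts at 20:30 and the pre-show starts at 17:52, so the pre-show is first.

the pre-show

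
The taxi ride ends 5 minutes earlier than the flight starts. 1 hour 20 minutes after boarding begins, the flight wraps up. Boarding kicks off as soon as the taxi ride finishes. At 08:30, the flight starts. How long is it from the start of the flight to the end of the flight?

1 hour 15 minutes

The taxi ride ends at 08:30 − 5 min = 08:25.
So boarding starts at 08:25.
The flight ends at 08:25 + 80 min = 09:45.
From 08:30 to 09:45 is 1 hour 15 minutes.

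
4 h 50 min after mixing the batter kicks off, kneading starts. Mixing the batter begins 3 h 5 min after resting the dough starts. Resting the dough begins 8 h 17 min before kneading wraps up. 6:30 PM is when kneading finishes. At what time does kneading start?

6:08 PM

Resting the dough starts at 6:30 PM − 497 min = 10:13 AM.
Mixing the batter starts at 10:13 AM + 185 min = 1:18 PM.
Kneading starts at 1:18 PM + 290 min = 6:08 PM.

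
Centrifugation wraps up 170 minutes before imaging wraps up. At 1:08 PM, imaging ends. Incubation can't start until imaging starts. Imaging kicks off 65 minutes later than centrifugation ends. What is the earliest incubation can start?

Centrifugation ends at 1:08 PM − 170 min = 10:18 AM.
Imaging starts at 10:18 AM + 65 min = 11:23 AM.
Incubation is bounded by imaging, so the earliest it can start is 11:23 AM.

11:23 AM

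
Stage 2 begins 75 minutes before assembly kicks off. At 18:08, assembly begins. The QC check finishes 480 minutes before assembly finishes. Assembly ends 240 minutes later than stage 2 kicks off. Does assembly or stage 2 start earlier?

Stage 2 starts at 18:08 − 75 min = 16:53.
Assembly starts at 18:08 and stage 2 starts at 16:53, so stage 2 is first.

stage 2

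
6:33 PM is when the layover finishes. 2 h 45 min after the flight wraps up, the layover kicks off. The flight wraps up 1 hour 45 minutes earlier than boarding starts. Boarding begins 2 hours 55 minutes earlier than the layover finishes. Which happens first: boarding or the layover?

Boarding starts at 6:33 PM − 175 min = 3:38 PM.
The flight ends at 3:38 PM − 105 min = 1:53 PM.
The layover starts at 1:53 PM + 165 min = 4:38 PM.
Boarding starts at 3:38 PM and the layover starts at 4:38 PM, so boarding is first.

boarding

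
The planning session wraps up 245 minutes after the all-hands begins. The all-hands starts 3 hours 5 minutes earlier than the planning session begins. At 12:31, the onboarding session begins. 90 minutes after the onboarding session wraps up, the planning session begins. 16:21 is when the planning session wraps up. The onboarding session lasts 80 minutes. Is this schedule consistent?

Yes

The onboarding session ends at 12:31 + 80 min = 13:51.
The planning session starts at 13:51 + 90 min = 15:21.
The all-hands starts at 15:21 − 185 min = 12:16.
The planning session ends at 12:16 + 245 min = 16:21.
That matches the stated 16:21, so the schedule is consistent.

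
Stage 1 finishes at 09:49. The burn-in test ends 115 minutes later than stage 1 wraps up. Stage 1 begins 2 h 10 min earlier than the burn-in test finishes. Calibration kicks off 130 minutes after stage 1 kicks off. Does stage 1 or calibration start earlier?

The burn-in test ends at 09:49 + 115 min = 11:44.
Stage 1 starts at 11:44 − 130 min = 09:34.
Calibration starts at 09:34 + 130 min = 11:44.
Stage 1 starts at 09:34 and calibration starts at 11:44, so stage 1 is first.

stage 1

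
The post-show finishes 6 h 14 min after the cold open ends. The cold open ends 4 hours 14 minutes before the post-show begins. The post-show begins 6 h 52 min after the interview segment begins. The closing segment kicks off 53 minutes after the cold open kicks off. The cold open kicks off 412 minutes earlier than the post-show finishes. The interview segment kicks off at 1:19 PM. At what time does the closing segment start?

The post-show starts at 1:19 PM + 412 min = 8:11 PM.
The cold open ends at 8:11 PM − 254 min = 3:57 PM.
The post-show ends at 3:57 PM + 374 min = 10:11 PM.
The cold open starts at 10:11 PM − 412 min = 3:19 PM.
The closing segment starts at 3:19 PM + 53 min = 4:12 PM.

4:12 PM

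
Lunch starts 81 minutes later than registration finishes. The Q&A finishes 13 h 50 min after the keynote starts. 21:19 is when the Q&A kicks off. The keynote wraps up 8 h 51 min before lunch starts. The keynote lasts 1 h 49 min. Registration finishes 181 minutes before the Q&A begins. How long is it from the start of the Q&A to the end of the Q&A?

Registration ends at 21:19 − 181 min = 18:18.
Lunch starts at 18:18 + 81 min = 19:39.
The keynote ends at 19:39 − 531 min = 10:48.
The keynote starts at 10:48 − 109 min = 08:59.
The Q&A ends at 08:59 + 830 min = 22:49.
From 21:19 to 22:49 is 1 hour 30 minutes.

1 hour 30 minutes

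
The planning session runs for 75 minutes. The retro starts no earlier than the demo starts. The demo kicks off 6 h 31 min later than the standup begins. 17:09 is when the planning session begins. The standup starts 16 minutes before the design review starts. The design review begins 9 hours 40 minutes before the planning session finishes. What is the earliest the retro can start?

The planning session ends at 17:09 + 75 min = 18:24.
The design review starts at 18:24 − 580 min = 08:44.
The standup starts at 08:44 − 16 min = 08:28.
The demo starts at 08:28 + 391 min = 14:59.
The retro is bounded by the demo, so the earliest it can start is 14:59.

14:59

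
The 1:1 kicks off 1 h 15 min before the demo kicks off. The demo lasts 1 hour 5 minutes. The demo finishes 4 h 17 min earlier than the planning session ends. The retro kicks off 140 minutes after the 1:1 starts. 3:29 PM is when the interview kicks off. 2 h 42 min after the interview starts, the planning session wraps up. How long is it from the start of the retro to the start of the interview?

1 h 35 min

The planning session ends at 3:29 PM + 162 min = 6:11 PM.
The demo ends at 6:11 PM − 257 min = 1:54 PM.
The demo starts at 1:54 PM − 65 min = 12:49 PM.
The 1:1 starts at 12:49 PM − 75 min = 11:34 AM.
The retro starts at 11:34 AM + 140 min = 1:54 PM.
From 1:54 PM to 3:29 PM is 1 h 35 min.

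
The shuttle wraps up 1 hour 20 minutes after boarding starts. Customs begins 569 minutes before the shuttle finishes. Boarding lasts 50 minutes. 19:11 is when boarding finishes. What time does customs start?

Boarding starts at 19:11 − 50 min = 18:21.
The shuttle ends at 18:21 + 80 min = 19:41.
Customs starts at 19:41 − 569 min = 10:12.

10:12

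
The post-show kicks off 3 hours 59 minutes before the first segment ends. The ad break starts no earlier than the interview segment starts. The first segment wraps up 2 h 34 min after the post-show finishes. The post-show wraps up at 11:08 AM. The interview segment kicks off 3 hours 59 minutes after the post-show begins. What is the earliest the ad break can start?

1:42 PM

The first segment ends at 11:08 AM + 154 min = 1:42 PM.
The post-show starts at 1:42 PM − 239 min = 9:43 AM.
The interview segment starts at 9:43 AM + 239 min = 1:42 PM.
The ad break is bounded by the interview segment, so the earliest it can start is 1:42 PM.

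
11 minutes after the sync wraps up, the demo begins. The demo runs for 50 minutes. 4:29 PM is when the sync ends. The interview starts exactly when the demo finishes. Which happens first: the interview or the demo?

The demo starts at 4:29 PM + 11 min = 4:40 PM.
The demo ends at 4:40 PM + 50 min = 5:30 PM.
So the interview starts at 5:30 PM.
The interview starts at 5:30 PM and the demo starts at 4:40 PM, so the demo is first.

the demo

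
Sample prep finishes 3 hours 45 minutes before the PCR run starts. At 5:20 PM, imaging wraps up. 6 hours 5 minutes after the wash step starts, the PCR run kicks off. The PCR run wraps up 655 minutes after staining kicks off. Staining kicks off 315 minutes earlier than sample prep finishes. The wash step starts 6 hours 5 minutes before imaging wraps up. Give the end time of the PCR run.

7:15 PM

The wash step starts at 5:20 PM − 365 min = 11:15 AM.
The PCR run starts at 11:15 AM + 365 min = 5:20 PM.
Sample prep ends at 5:20 PM − 225 min = 1:35 PM.
Staining starts at 1:35 PM − 315 min = 8:20 AM.
The PCR run ends at 8:20 AM + 655 min = 7:15 PM.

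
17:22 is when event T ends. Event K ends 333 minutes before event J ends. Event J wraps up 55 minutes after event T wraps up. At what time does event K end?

12:44

Event J ends at 17:22 + 55 min = 18:17.
Event K ends at 18:17 − 333 min = 12:44.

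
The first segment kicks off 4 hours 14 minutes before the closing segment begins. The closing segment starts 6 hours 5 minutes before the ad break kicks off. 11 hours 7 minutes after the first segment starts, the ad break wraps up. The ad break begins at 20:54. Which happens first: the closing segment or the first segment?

The closing segment starts at 20:54 − 365 min = 14:49.
The first segment starts at 14:49 − 254 min = 10:35.
The closing segment starts at 14:49 and the first segment starts at 10:35, so the first segment is first.

the first segment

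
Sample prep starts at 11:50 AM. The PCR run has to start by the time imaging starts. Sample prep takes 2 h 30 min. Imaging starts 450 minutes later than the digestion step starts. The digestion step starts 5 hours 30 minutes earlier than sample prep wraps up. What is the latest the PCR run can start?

4:20 PM

Sample prep ends at 11:50 AM + 150 min = 2:20 PM.
The digestion step starts at 2:20 PM − 330 min = 8:50 AM.
Imaging starts at 8:50 AM + 450 min = 4:20 PM.
The PCR run is bounded by imaging, so the latest it can start is 4:20 PM.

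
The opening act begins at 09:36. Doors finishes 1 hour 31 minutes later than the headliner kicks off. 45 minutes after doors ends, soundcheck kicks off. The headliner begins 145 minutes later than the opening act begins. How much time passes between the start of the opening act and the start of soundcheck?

The headliner starts at 09:36 + 145 min = 12:01.
Doors ends at 12:01 + 91 min = 13:32.
Soundcheck starts at 13:32 + 45 min = 14:17.
From 09:36 to 14:17 is 4 hours 41 minutes.

4 hours 41 minutes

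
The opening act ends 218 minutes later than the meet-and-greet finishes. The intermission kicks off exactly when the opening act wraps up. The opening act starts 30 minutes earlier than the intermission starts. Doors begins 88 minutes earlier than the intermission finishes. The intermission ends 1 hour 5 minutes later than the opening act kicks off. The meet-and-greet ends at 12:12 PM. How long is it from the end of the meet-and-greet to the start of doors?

165 minutes

The opening act ends at 12:12 PM + 218 min = 3:50 PM.
So the intermission starts at 3:50 PM.
The opening act starts at 3:50 PM − 30 min = 3:20 PM.
The intermission ends at 3:20 PM + 65 min = 4:25 PM.
Doors starts at 4:25 PM − 88 min = 2:57 PM.
From 12:12 PM to 2:57 PM is 165 minutes.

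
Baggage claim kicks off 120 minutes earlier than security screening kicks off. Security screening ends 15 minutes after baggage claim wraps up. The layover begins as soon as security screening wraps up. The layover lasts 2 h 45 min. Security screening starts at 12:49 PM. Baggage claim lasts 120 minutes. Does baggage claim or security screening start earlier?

Baggage claim starts at 12:49 PM − 120 min = 10:49 AM.
Baggage claim starts at 10:49 AM and security screening starts at 12:49 PM, so baggage claim is first.

baggage claim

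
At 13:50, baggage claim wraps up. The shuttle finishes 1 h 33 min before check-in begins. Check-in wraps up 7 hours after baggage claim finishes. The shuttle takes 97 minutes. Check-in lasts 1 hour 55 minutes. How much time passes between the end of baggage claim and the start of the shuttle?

Check-in ends at 13:50 + 420 min = 20:50.
Check-in starts at 20:50 − 115 min = 18:55.
The shuttle ends at 18:55 − 93 min = 17:22.
The shuttle starts at 17:22 − 97 min = 15:45.
From 13:50 to 15:45 is 1 h 55 min.

1 h 55 min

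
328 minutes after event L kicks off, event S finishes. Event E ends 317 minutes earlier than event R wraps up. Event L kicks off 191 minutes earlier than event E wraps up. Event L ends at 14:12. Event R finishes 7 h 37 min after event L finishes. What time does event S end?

18:49

Event R ends at 14:12 + 457 min = 21:49.
Event E ends at 21:49 − 317 min = 16:32.
Event L starts at 16:32 − 191 min = 13:21.
Event S ends at 13:21 + 328 min = 18:49.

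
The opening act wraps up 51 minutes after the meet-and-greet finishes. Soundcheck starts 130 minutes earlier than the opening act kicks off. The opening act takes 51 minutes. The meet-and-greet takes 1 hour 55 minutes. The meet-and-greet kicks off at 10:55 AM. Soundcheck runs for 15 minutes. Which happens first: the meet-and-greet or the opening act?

the meet-and-greet

The meet-and-greet ends at 10:55 AM + 115 min = 12:50 PM.
The opening act ends at 12:50 PM + 51 min = 1:41 PM.
The opening act starts at 1:41 PM − 51 min = 12:50 PM.
The meet-and-greet starts at 10:55 AM and the opening act starts at 12:50 PM, so the meet-and-greet is first.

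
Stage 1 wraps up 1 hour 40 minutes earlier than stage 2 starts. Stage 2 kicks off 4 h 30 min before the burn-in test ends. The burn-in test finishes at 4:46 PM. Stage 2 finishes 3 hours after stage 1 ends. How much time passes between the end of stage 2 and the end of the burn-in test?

3 h 10 min

Stage 2 starts at 4:46 PM − 270 min = 12:16 PM.
Stage 1 ends at 12:16 PM − 100 min = 10:36 AM.
Stage 2 ends at 10:36 AM + 180 min = 1:36 PM.
From 1:36 PM to 4:46 PM is 3 h 10 min.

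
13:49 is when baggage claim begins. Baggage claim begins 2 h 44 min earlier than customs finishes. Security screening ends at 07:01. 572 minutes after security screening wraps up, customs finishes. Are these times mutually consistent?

Customs ends at 07:01 + 572 min = 16:33.
Baggage claim starts at 16:33 − 164 min = 13:49.
That matches the stated 13:49, so the schedule is consistent.

Yes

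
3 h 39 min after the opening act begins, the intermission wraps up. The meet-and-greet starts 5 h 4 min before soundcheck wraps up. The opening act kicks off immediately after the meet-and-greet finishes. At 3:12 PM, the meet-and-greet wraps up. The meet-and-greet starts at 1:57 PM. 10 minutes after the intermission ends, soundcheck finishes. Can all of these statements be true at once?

The opening act starts at 3:12 PM.
The intermission ends at 3:12 PM + 219 min = 6:51 PM.
Soundcheck ends at 6:51 PM + 10 min = 7:01 PM.
The meet-and-greet starts at 7:01 PM − 304 min = 1:57 PM.
That matches the stated 1:57 PM, so the schedule is consistent.

Yes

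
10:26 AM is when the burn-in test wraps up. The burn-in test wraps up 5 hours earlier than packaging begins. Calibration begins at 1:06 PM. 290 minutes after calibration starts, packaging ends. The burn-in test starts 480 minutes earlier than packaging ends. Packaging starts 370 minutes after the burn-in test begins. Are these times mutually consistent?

Packaging ends at 1:06 PM + 290 min = 5:56 PM.
The burn-in test starts at 5:56 PM − 480 min = 9:56 AM.
Packaging starts at 9:56 AM + 370 min = 4:06 PM.
The burn-in test ends at 4:06 PM − 300 min = 11:06 AM.
But the burn-in test is also said to end at 10:26 AM — a 40-minute conflict.

No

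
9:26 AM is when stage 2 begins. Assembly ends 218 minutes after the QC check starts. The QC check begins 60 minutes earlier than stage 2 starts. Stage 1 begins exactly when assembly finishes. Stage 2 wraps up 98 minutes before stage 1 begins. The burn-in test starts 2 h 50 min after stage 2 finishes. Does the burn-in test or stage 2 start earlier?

stage 2

The QC check starts at 9:26 AM − 60 min = 8:26 AM.
Assembly ends at 8:26 AM + 218 min = 12:04 PM.
So stage 1 starts at 12:04 PM.
Stage 2 ends at 12:04 PM − 98 min = 10:26 AM.
The burn-in test starts at 10:26 AM + 170 min = 1:16 PM.
The burn-in test starts at 1:16 PM and stage 2 starts at 9:26 AM, so stage 2 is first.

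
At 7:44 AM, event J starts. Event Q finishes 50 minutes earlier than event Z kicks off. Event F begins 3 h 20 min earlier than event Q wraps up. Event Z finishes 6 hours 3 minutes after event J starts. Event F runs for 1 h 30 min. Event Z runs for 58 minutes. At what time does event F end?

10:09 AM

Event Z ends at 7:44 AM + 363 min = 1:47 PM.
Event Z starts at 1:47 PM − 58 min = 12:49 PM.
Event Q ends at 12:49 PM − 50 min = 11:59 AM.
Event F starts at 11:59 AM − 200 min = 8:39 AM.
Event F ends at 8:39 AM + 90 min = 10:09 AM.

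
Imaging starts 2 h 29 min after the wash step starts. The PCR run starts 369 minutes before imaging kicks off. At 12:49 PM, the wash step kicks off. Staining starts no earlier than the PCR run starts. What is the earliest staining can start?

9:09 AM

Imaging starts at 12:49 PM + 149 min = 3:18 PM.
The PCR run starts at 3:18 PM − 369 min = 9:09 AM.
Staining is bounded by the PCR run, so the earliest it can start is 9:09 AM.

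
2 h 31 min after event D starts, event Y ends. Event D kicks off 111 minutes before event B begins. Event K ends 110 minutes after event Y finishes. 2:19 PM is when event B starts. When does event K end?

Event D starts at 2:19 PM − 111 min = 12:28 PM.
Event Y ends at 12:28 PM + 151 min = 2:59 PM.
Event K ends at 2:59 PM + 110 min = 4:49 PM.

4:49 PM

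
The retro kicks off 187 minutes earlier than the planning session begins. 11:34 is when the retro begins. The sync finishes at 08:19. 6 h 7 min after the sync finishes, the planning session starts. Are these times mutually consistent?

No

The planning session starts at 08:19 + 367 min = 14:26.
The retro starts at 14:26 − 187 min = 11:19.
But the retro is also said to start at 11:34 — a 15-minute conflict.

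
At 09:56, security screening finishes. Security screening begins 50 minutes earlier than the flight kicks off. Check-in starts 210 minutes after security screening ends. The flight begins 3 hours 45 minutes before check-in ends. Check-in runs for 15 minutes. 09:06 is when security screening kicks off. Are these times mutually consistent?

Check-in starts at 09:56 + 210 min = 13:26.
Check-in ends at 13:26 + 15 min = 13:41.
The flight starts at 13:41 − 225 min = 09:56.
Security screening starts at 09:56 − 50 min = 09:06.
That matches the stated 09:06, so the schedule is consistent.

Yes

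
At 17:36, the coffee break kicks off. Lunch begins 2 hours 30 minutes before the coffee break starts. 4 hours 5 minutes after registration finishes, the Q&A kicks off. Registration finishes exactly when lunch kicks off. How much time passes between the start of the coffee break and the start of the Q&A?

1 hour 35 minutes

Lunch starts at 17:36 − 150 min = 15:06.
So registration ends at 15:06.
The Q&A starts at 15:06 + 245 min = 19:11.
From 17:36 to 19:11 is 1 hour 35 minutes.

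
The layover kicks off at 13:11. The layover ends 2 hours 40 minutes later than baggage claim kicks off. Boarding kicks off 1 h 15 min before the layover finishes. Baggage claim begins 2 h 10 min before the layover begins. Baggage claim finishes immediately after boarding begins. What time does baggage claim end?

12:26

Baggage claim starts at 13:11 − 130 min = 11:01.
The layover ends at 11:01 + 160 min = 13:41.
Boarding starts at 13:41 − 75 min = 12:26.
So baggage claim ends at 12:26.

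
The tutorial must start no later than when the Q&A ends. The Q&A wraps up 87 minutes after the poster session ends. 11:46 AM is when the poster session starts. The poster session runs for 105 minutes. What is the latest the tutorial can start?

The poster session ends at 11:46 AM + 105 min = 1:31 PM.
The Q&A ends at 1:31 PM + 87 min = 2:58 PM.
The tutorial is bounded by the Q&A, so the latest it can start is 2:58 PM.

2:58 PM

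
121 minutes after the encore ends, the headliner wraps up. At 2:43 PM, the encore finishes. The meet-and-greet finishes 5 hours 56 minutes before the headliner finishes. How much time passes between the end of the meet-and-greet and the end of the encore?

235 minutes

The headliner ends at 2:43 PM + 121 min = 4:44 PM.
The meet-and-greet ends at 4:44 PM − 356 min = 10:48 AM.
From 10:48 AM to 2:43 PM is 235 minutes.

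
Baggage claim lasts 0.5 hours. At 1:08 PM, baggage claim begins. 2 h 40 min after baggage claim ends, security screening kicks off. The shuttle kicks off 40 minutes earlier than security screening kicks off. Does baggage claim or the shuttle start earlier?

baggage claim

Baggage claim ends at 1:08 PM + 30 min = 1:38 PM.
Security screening starts at 1:38 PM + 160 min = 4:18 PM.
The shuttle starts at 4:18 PM − 40 min = 3:38 PM.
Baggage claim starts at 1:08 PM and the shuttle starts at 3:38 PM, so baggage claim is first.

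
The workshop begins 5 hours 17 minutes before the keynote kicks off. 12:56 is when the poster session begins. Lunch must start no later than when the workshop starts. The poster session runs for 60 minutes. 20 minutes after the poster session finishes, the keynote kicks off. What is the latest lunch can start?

08:59

The poster session ends at 12:56 + 60 min = 13:56.
The keynote starts at 13:56 + 20 min = 14:16.
The workshop starts at 14:16 − 317 min = 08:59.
Lunch is bounded by the workshop, so the latest it can start is 08:59.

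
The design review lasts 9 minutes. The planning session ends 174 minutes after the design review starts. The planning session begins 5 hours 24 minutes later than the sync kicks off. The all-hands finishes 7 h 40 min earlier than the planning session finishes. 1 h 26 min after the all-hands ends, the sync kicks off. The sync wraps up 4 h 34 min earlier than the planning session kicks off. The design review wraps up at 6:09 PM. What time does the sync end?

The design review starts at 6:09 PM − 9 min = 6:00 PM.
The planning session ends at 6:00 PM + 174 min = 8:54 PM.
The all-hands ends at 8:54 PM − 460 min = 1:14 PM.
The sync starts at 1:14 PM + 86 min = 2:40 PM.
The planning session starts at 2:40 PM + 324 min = 8:04 PM.
The sync ends at 8:04 PM − 274 min = 3:30 PM.

3:30 PM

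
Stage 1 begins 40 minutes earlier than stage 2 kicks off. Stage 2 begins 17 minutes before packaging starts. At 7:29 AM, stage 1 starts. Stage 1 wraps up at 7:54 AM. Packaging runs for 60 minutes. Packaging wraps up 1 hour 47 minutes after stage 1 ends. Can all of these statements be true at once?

Packaging ends at 7:54 AM + 107 min = 9:41 AM.
Packaging starts at 9:41 AM − 60 min = 8:41 AM.
Stage 2 starts at 8:41 AM − 17 min = 8:24 AM.
Stage 1 starts at 8:24 AM − 40 min = 7:44 AM.
But stage 1 is also said to start at 7:29 AM — a 15-minute conflict.

No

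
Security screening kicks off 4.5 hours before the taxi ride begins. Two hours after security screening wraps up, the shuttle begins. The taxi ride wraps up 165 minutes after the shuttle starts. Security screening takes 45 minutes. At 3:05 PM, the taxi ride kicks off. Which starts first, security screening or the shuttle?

Security screening starts at 3:05 PM − 270 min = 10:35 AM.
Security screening ends at 10:35 AM + 45 min = 11:20 AM.
The shuttle starts at 11:20 AM + 120 min = 1:20 PM.
Security screening starts at 10:35 AM and the shuttle starts at 1:20 PM, so security screening is first.

security screening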